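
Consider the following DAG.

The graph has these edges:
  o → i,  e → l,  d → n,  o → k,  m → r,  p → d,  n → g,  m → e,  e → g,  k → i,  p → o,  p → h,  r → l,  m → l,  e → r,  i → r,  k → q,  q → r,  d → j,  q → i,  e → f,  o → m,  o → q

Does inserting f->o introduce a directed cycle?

Adding f→o creates a cycle iff o can already reach f.
Path from o: o → m → e → f.
So o → … → f → o is a cycle.

Yes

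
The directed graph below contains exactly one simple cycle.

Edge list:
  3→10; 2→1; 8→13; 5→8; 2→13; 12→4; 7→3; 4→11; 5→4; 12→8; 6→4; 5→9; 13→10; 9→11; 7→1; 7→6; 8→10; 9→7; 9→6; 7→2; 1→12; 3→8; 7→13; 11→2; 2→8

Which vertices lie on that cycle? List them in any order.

DFS with gray/black marking from 11:
11 gray
  2 gray
    1 gray
      12 gray
        8 gray
          10 gray
          10 black
          13 gray
            13→10: 10 black — skip
          13 black
        8 black
        4 gray
          4→11: 11 is gray → back edge
Back edge closes the cycle 11 → 2 → 1 → 12 → 4 → 11; its vertices are {1, 2, 4, 11, 12}.

1, 2, 4, 11, 12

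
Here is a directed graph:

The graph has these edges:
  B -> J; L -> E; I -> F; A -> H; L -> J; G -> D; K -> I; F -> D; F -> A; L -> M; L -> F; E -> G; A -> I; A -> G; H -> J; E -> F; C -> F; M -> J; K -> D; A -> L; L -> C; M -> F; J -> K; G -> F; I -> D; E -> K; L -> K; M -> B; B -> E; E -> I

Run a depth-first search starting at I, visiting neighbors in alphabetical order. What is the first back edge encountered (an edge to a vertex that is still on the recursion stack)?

DFS from I (visiting neighbors in alphabetical order); mark gray on enter, black on exit:
I gray
  D gray
  D black
  F gray
    A gray
      G gray
        G→D: D black — skip
        G→F: F is gray → back edge
First back edge: G → F.

G->F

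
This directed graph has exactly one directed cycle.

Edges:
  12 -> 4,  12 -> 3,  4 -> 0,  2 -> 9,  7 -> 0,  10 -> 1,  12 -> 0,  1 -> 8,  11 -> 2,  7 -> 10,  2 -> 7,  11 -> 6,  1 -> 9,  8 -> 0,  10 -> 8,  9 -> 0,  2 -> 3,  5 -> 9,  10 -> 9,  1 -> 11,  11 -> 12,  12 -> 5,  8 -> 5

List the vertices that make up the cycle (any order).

DFS with gray/black marking from 11:
11 gray
  2 gray
    3 gray
    3 black
    7 gray
      0 gray
      0 black
      10 gray
        1 gray
          9 gray
            9→0: 0 black — skip
          9 black
          1→11: 11 is gray → back edge
Back edge closes the cycle 11 → 2 → 7 → 10 → 1 → 11; its vertices are {1, 2, 7, 10, 11}.

1, 2, 7, 10, 11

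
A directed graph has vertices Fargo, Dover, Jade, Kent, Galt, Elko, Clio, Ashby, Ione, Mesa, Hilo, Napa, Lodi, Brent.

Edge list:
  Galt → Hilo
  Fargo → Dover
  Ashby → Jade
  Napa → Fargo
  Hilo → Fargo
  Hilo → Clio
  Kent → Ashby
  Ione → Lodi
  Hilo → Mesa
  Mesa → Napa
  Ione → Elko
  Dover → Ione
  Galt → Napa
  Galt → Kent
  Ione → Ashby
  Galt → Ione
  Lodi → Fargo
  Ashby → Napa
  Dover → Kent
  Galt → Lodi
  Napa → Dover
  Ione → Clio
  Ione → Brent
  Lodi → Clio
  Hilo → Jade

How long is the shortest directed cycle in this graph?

4

For each vertex v, BFS finds the shortest path from v back to v.
The shortest such closed walk is Ione → Ashby → Napa → Dover → Ione, length 4.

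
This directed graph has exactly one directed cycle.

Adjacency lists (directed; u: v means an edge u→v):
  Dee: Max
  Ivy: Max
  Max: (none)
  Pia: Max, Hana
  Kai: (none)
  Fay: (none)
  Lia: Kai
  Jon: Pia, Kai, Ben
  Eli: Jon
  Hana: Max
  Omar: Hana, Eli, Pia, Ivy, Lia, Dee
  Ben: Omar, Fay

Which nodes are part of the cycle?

DFS with gray/black marking from Omar:
Omar gray
  Hana gray
    Max gray
    Max black
  Hana black
  Eli gray
    Jon gray
      Pia gray
        Pia→Max: Max black — skip
        Pia→Hana: Hana black — skip
      Pia black
      Kai gray
      Kai black
      Ben gray
        Ben→Omar: Omar is gray → back edge
Back edge closes the cycle Omar → Eli → Jon → Ben → Omar; its vertices are {Ben, Eli, Jon, Omar}.

Ben, Eli, Jon, Omar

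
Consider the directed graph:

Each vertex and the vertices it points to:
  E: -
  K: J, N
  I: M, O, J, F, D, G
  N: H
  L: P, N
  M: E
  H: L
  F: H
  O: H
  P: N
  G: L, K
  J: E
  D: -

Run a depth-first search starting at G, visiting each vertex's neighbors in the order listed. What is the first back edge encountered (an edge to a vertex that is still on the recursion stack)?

DFS from G (visiting each vertex's neighbors in the order listed); mark gray on enter, black on exit:
G gray
  L gray
    P gray
      N gray
        H gray
          H→L: L is gray → back edge
First back edge: H → L.

H→L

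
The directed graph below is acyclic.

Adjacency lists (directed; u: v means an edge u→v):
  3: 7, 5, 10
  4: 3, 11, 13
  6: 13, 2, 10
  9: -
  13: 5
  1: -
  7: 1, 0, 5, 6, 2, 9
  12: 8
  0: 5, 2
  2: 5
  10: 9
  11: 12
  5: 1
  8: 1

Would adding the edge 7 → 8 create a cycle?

Adding 7→8 creates a cycle iff 8 can already reach 7.
Explore from 8: no path reaches 7. The graph stays acyclic.

No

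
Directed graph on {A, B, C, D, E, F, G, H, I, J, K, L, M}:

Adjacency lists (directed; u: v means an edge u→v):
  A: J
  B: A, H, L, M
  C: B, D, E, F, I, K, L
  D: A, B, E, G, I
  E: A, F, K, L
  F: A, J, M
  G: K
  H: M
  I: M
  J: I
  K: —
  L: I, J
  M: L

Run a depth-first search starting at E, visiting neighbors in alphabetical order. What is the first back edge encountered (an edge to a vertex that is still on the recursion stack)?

DFS from E (visiting neighbors in alphabetical order); mark gray on enter, black on exit:
E gray
  A gray
    J gray
      I gray
        M gray
          L gray
            L→I: I is gray → back edge
First back edge: L → I.

L→I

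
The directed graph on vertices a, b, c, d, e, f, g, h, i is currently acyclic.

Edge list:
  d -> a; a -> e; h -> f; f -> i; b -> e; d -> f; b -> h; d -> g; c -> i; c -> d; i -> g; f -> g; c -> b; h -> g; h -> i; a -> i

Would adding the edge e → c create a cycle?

Adding e→c creates a cycle iff c can already reach e.
Path from c: c → b → e.
So c → … → e → c is a cycle.

Yes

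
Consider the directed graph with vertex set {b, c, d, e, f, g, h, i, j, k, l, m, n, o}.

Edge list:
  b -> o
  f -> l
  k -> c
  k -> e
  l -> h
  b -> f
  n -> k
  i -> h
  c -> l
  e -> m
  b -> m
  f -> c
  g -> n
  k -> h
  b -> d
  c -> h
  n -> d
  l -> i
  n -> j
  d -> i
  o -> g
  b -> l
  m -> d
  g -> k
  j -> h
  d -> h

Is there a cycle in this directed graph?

DFS with white/gray/black marking, starting from o:
o gray
  g gray
    k gray
      c gray
        h gray
        h black
        l gray
          i gray
            i→h: h black — skip
          i black
          l→h: h black — skip
        l black
      c black
      k→h: h black — skip
      e gray
        m gray
          d gray
            d→i: i black — skip
            d→h: h black — skip
          d black
        m black
      e black
    k black
    n gray
      j gray
        j→h: h black — skip
      j black
      n→k: k black — skip
      n→d: d black — skip
    n black
  g black
o black
b gray
  b→o: o black — skip
  b→d: d black — skip
  b→l: l black — skip
  b→m: m black — skip
  f gray
    f→l: l black — skip
    f→c: c black — skip
  f black
b black
Every edge goes to a white or black vertex — no back edge, so the graph is acyclic.

No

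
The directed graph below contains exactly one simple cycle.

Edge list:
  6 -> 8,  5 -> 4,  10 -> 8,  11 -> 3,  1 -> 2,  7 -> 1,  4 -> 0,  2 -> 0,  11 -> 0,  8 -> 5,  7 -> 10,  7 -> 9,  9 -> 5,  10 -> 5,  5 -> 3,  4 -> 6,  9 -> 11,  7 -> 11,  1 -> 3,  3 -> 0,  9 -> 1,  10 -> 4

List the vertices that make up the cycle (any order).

DFS with gray/black marking from 4:
4 gray
  6 gray
    8 gray
      5 gray
        3 gray
          0 gray
          0 black
        3 black
        5→4: 4 is gray → back edge
Back edge closes the cycle 4 → 6 → 8 → 5 → 4; its vertices are {4, 5, 6, 8}.

4, 5, 6, 8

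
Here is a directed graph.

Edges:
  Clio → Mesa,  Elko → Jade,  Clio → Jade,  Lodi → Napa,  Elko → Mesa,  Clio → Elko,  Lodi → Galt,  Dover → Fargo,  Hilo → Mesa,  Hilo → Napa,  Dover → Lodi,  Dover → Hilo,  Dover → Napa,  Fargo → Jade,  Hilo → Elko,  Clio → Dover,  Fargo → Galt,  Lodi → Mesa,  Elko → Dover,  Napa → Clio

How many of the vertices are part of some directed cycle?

6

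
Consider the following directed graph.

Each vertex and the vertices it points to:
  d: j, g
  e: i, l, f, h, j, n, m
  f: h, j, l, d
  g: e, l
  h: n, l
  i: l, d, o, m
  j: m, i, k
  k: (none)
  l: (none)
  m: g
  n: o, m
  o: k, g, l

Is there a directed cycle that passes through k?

No

k lies on a cycle iff there is a path from k back to itself.
Exploring from k, it never reaches itself; equivalently, its strongly connected component is a singleton.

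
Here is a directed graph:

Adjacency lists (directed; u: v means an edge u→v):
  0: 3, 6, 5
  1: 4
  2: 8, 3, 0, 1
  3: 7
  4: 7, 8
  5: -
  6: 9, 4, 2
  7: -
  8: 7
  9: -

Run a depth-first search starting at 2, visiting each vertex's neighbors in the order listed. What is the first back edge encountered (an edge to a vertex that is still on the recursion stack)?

DFS from 2 (visiting each vertex's neighbors in the order listed); mark gray on enter, black on exit:
2 gray
  8 gray
    7 gray
    7 black
  8 black
  3 gray
    3→7: 7 black — skip
  3 black
  0 gray
    0→3: 3 black — skip
    6 gray
      9 gray
      9 black
      4 gray
        4→7: 7 black — skip
        4→8: 8 black — skip
      4 black
      6→2: 2 is gray → back edge
First back edge: 6 → 2.

6->2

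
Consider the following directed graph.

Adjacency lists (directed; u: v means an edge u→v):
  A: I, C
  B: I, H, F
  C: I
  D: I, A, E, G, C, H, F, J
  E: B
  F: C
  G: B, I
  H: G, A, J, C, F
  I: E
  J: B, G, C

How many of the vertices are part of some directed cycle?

A vertex is on a directed cycle iff it belongs to a strongly connected component of size ≥ 2 (or has a self-loop).
The vertices on cycles are {A, B, C, E, F, G, H, I, J} — 9 in total.

9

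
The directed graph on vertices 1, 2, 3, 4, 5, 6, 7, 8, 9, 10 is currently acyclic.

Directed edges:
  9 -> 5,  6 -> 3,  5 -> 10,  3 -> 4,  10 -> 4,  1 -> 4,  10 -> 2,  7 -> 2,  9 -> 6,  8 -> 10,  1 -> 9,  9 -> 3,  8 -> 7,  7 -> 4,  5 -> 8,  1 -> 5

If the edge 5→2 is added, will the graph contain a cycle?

No

Adding 5→2 creates a cycle iff 2 can already reach 5.
Explore from 2: no path reaches 5. The graph stays acyclic.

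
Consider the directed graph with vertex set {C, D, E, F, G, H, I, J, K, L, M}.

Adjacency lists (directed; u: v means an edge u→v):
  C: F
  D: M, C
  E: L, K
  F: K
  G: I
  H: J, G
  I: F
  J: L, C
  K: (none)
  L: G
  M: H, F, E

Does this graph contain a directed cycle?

DFS with white/gray/black marking, starting from I:
I gray
  F gray
    K gray
    K black
  F black
I black
C gray
  C→F: F black — skip
C black
D gray
  M gray
    H gray
      J gray
        L gray
          G gray
            G→I: I black — skip
          G black
        L black
        J→C: C black — skip
      J black
      H→G: G black — skip
    H black
    M→F: F black — skip
    E gray
      E→L: L black — skip
      E→K: K black — skip
    E black
  M black
  D→C: C black — skip
D black
Every edge goes to a white or black vertex — no back edge, so the graph is acyclic.

No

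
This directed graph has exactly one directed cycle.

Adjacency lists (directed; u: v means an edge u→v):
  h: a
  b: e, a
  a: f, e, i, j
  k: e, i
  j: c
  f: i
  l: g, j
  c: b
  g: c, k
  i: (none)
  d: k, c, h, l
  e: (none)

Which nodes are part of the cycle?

DFS with gray/black marking from a:
a gray
  f gray
    i gray
    i black
  f black
  e gray
  e black
  a→i: i black — skip
  j gray
    c gray
      b gray
        b→e: e black — skip
        b→a: a is gray → back edge
Back edge closes the cycle a → j → c → b → a; its vertices are {a, b, c, j}.

a, b, c, j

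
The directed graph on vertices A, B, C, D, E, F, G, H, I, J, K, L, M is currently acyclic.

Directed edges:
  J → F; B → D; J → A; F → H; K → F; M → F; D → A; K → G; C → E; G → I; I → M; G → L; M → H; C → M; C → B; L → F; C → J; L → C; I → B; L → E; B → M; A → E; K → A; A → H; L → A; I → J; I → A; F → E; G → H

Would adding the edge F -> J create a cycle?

Yes

Adding F→J creates a cycle iff J can already reach F.
Path from J: J → F.
So J → … → F → J is a cycle.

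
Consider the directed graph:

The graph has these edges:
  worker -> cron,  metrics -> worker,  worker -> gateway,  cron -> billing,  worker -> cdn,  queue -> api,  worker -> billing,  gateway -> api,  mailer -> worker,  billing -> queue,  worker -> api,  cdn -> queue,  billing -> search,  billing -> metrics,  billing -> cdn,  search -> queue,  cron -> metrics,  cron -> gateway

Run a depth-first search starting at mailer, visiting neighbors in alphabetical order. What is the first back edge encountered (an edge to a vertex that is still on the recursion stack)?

DFS from mailer (visiting neighbors in alphabetical order); mark gray on enter, black on exit:
mailer gray
  worker gray
    api gray
    api black
    billing gray
      cdn gray
        queue gray
          queue→api: api black — skip
        queue black
      cdn black
      metrics gray
        metrics→worker: worker is gray → back edge
First back edge: metrics → worker.

metrics->worker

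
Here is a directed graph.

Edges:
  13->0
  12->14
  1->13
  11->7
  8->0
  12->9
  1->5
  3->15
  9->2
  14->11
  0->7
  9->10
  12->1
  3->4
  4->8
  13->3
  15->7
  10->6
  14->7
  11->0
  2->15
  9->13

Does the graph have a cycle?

No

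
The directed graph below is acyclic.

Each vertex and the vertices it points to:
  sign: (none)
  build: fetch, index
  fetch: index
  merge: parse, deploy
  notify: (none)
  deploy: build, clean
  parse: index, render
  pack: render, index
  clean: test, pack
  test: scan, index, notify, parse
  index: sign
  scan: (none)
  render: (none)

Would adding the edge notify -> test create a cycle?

Adding notify→test creates a cycle iff test can already reach notify.
Path from test: test → notify.
So test → … → notify → test is a cycle.

Yes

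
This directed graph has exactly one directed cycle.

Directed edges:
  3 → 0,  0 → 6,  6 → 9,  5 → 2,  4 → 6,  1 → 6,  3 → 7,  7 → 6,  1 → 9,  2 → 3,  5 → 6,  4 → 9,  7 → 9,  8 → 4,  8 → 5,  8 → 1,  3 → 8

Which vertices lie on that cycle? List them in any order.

2, 3, 5, 8

DFS with gray/black marking from 3:
3 gray
  7 gray
    6 gray
      9 gray
      9 black
    6 black
    7→9: 9 black — skip
  7 black
  0 gray
    0→6: 6 black — skip
  0 black
  8 gray
    1 gray
      1→9: 9 black — skip
      1→6: 6 black — skip
    1 black
    4 gray
      4→6: 6 black — skip
      4→9: 9 black — skip
    4 black
    5 gray
      5→6: 6 black — skip
      2 gray
        2→3: 3 is gray → back edge
Back edge closes the cycle 3 → 8 → 5 → 2 → 3; its vertices are {2, 3, 5, 8}.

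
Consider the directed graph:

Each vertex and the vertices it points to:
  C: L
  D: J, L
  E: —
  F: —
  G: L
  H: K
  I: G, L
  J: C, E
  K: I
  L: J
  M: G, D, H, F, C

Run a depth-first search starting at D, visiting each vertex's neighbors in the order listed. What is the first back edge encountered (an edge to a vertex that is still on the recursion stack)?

L→J

DFS from D (visiting each vertex's neighbors in the order listed); mark gray on enter, black on exit:
D gray
  J gray
    C gray
      L gray
        L→J: J is gray → back edge
First back edge: L → J.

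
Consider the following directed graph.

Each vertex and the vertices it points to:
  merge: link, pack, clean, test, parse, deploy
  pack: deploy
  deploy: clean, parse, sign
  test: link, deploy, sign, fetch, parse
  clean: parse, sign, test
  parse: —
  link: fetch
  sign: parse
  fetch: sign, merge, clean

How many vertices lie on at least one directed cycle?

A vertex is on a directed cycle iff it belongs to a strongly connected component of size ≥ 2 (or has a self-loop).
The vertices on cycles are {link, pack, test, clean, fetch, merge, deploy} — 7 in total.

7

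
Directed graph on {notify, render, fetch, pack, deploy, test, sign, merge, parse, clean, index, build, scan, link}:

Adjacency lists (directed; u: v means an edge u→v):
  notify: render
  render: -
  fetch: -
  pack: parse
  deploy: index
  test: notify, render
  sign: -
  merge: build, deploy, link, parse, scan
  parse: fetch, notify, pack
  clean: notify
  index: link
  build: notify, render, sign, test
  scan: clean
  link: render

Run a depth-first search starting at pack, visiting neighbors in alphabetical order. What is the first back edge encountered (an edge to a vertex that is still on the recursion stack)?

parse->pack

DFS from pack (visiting neighbors in alphabetical order); mark gray on enter, black on exit:
pack gray
  parse gray
    fetch gray
    fetch black
    notify gray
      render gray
      render black
    notify black
    parse→pack: pack is gray → back edge
First back edge: parse → pack.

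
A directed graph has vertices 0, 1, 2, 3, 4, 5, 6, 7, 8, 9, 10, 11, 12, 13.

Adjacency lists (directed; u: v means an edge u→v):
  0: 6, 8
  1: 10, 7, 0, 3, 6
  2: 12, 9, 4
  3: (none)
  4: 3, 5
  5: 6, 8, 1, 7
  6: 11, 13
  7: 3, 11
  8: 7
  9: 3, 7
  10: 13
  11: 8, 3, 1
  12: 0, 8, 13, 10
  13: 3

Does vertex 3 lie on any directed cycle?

3 lies on a cycle iff there is a path from 3 back to itself.
Exploring from 3, it never reaches itself; equivalently, its strongly connected component is a singleton.

No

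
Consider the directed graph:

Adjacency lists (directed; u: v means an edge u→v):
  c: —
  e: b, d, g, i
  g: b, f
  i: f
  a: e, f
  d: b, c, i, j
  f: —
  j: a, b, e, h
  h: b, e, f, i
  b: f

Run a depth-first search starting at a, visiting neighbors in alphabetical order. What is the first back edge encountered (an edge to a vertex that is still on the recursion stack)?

j->a

DFS from a (visiting neighbors in alphabetical order); mark gray on enter, black on exit:
a gray
  e gray
    b gray
      f gray
      f black
    b black
    d gray
      d→b: b black — skip
      c gray
      c black
      i gray
        i→f: f black — skip
      i black
      j gray
        j→a: a is gray → back edge
First back edge: j → a.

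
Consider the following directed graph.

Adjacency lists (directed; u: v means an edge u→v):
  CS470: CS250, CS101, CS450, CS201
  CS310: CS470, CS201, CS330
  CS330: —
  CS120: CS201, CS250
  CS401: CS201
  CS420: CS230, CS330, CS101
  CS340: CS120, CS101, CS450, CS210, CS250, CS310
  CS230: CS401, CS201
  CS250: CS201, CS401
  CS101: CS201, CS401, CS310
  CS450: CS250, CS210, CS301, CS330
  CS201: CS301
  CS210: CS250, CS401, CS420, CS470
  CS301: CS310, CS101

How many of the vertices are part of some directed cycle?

A vertex is on a directed cycle iff it belongs to a strongly connected component of size ≥ 2 (or has a self-loop).
The vertices on cycles are {CS101, CS201, CS210, CS230, CS250, CS301, CS310, CS401, CS420, CS450, CS470} — 11 in total.

11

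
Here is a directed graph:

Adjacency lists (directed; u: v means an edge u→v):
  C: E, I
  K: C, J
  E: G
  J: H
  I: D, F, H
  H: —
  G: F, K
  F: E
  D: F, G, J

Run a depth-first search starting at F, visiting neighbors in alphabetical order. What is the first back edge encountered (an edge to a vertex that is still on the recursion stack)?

G->F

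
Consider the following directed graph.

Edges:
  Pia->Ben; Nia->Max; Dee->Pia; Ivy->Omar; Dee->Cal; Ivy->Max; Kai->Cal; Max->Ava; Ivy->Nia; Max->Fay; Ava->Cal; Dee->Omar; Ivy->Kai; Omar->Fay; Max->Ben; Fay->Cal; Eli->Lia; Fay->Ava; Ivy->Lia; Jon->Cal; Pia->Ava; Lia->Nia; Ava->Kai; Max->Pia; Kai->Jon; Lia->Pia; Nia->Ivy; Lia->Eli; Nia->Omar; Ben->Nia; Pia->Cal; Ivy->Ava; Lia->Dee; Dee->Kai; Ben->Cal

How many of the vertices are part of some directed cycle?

A vertex is on a directed cycle iff it belongs to a strongly connected component of size ≥ 2 (or has a self-loop).
The vertices on cycles are {Ben, Dee, Eli, Ivy, Lia, Max, Nia, Pia} — 8 in total.

8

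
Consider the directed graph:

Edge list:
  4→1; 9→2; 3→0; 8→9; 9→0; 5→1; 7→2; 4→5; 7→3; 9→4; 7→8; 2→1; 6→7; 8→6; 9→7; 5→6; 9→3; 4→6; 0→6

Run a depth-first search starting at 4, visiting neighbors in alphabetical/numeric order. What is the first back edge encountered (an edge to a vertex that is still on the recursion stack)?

0->6

DFS from 4 (visiting neighbors in alphabetical/numeric order); mark gray on enter, black on exit:
4 gray
  1 gray
  1 black
  5 gray
    5→1: 1 black — skip
    6 gray
      7 gray
        2 gray
          2→1: 1 black — skip
        2 black
        3 gray
          0 gray
            0→6: 6 is gray → back edge
First back edge: 0 → 6.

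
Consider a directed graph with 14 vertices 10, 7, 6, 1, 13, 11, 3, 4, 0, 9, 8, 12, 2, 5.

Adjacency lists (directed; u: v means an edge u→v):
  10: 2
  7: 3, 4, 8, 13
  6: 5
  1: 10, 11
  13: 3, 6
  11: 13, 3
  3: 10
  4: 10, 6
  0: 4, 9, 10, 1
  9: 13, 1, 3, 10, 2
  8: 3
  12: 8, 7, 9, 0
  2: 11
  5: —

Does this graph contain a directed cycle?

Yes

DFS with white/gray/black marking, starting from 5:
5 gray
5 black
10 gray
  2 gray
    11 gray
      13 gray
        3 gray
          3→10: 10 is gray → back edge
Back edge found, so a cycle exists: 10 → 2 → 11 → 13 → 3 → 10.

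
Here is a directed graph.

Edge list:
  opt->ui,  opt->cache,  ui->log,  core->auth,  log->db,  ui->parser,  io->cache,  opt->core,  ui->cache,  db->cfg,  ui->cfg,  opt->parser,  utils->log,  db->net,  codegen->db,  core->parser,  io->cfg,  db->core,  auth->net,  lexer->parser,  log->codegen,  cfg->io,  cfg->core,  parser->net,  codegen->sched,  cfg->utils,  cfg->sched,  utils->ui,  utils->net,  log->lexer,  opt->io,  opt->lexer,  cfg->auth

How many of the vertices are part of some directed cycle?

A vertex is on a directed cycle iff it belongs to a strongly connected component of size ≥ 2 (or has a self-loop).
The vertices on cycles are {db, io, ui, cfg, log, utils, codegen} — 7 in total.

7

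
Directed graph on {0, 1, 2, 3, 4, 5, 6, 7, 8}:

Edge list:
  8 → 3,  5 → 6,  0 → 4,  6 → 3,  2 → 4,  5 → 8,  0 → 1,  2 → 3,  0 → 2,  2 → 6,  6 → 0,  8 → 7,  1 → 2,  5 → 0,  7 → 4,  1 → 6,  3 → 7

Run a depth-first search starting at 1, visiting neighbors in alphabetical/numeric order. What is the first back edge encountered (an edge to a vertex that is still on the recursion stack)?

0→1

DFS from 1 (visiting neighbors in alphabetical/numeric order); mark gray on enter, black on exit:
1 gray
  2 gray
    3 gray
      7 gray
        4 gray
        4 black
      7 black
    3 black
    2→4: 4 black — skip
    6 gray
      0 gray
        0→1: 1 is gray → back edge
First back edge: 0 → 1.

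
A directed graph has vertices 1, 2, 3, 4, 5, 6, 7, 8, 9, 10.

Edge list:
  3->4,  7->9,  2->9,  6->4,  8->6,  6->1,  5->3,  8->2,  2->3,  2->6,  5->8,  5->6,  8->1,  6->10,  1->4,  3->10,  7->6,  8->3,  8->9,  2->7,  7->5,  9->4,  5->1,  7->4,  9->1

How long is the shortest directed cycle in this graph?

4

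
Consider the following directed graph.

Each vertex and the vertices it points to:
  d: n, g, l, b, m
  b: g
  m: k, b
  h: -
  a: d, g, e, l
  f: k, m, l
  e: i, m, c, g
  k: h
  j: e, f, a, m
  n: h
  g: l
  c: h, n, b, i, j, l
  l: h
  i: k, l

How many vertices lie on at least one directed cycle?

4

A vertex is on a directed cycle iff it belongs to a strongly connected component of size ≥ 2 (or has a self-loop).
The vertices on cycles are {a, c, e, j} — 4 in total.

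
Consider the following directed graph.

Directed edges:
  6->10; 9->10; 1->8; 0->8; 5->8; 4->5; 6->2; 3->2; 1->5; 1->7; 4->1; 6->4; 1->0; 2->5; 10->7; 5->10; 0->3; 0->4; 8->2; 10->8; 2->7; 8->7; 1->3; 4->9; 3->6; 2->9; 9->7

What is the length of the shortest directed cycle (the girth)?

For each vertex v, BFS finds the shortest path from v back to v.
The shortest such closed walk is 4 → 1 → 0 → 4, length 3.

3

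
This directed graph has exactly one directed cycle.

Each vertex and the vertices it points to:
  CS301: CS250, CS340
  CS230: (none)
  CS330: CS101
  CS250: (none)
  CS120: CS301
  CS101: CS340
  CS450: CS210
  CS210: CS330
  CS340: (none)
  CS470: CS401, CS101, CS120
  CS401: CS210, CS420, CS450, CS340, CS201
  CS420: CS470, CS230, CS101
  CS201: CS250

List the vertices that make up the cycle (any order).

CS401, CS420, CS470

DFS with gray/black marking from CS401:
CS401 gray
  CS210 gray
    CS330 gray
      CS101 gray
        CS340 gray
        CS340 black
      CS101 black
    CS330 black
  CS210 black
  CS420 gray
    CS470 gray
      CS470→CS401: CS401 is gray → back edge
Back edge closes the cycle CS401 → CS420 → CS470 → CS401; its vertices are {CS401, CS420, CS470}.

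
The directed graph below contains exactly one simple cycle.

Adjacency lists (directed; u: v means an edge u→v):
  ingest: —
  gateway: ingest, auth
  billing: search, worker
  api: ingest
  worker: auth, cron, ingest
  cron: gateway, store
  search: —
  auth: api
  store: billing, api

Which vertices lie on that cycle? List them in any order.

cron, store, worker, billing

DFS with gray/black marking from cron:
cron gray
  gateway gray
    ingest gray
    ingest black
    auth gray
      api gray
        api→ingest: ingest black — skip
      api black
    auth black
  gateway black
  store gray
    billing gray
      search gray
      search black
      worker gray
        worker→auth: auth black — skip
        worker→cron: cron is gray → back edge
Back edge closes the cycle cron → store → billing → worker → cron; its vertices are {cron, store, worker, billing}.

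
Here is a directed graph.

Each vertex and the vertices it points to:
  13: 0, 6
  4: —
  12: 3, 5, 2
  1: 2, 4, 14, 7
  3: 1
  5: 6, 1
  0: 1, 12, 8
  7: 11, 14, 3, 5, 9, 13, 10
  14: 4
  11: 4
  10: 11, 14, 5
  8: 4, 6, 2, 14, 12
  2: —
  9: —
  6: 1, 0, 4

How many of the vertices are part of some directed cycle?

A vertex is on a directed cycle iff it belongs to a strongly connected component of size ≥ 2 (or has a self-loop).
The vertices on cycles are {0, 1, 3, 5, 6, 7, 8, 10, 12, 13} — 10 in total.

10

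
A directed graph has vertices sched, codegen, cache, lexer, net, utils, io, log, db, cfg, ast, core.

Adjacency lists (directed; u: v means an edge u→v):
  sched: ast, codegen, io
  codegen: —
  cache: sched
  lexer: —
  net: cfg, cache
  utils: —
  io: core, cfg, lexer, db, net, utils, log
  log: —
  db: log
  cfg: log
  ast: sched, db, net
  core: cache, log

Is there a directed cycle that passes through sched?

sched is on a cycle iff sched can reach itself via ≥1 edge.
sched → ast → sched — yes.

Yes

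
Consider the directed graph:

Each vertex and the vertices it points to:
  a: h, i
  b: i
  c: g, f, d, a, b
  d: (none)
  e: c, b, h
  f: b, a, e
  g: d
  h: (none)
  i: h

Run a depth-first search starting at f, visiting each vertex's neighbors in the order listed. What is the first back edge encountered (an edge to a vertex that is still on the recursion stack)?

DFS from f (visiting each vertex's neighbors in the order listed); mark gray on enter, black on exit:
f gray
  b gray
    i gray
      h gray
      h black
    i black
  b black
  a gray
    a→h: h black — skip
    a→i: i black — skip
  a black
  e gray
    c gray
      g gray
        d gray
        d black
      g black
      c→f: f is gray → back edge
First back edge: c → f.

c→f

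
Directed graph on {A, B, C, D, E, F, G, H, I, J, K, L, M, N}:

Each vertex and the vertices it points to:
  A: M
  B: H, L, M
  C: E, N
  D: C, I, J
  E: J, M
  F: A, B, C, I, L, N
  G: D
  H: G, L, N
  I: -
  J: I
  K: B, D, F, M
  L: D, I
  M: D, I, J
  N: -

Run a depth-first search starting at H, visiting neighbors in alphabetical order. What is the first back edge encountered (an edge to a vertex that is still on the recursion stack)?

M→D

DFS from H (visiting neighbors in alphabetical order); mark gray on enter, black on exit:
H gray
  G gray
    D gray
      C gray
        E gray
          J gray
            I gray
            I black
          J black
          M gray
            M→D: D is gray → back edge
First back edge: M → D.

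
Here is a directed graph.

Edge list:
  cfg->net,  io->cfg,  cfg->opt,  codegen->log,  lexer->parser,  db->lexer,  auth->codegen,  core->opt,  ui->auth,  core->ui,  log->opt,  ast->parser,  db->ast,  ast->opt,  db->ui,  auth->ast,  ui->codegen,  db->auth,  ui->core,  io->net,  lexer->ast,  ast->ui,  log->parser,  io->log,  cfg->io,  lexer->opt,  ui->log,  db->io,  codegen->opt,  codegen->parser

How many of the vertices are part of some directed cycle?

6

A vertex is on a directed cycle iff it belongs to a strongly connected component of size ≥ 2 (or has a self-loop).
The vertices on cycles are {io, ui, ast, cfg, auth, core} — 6 in total.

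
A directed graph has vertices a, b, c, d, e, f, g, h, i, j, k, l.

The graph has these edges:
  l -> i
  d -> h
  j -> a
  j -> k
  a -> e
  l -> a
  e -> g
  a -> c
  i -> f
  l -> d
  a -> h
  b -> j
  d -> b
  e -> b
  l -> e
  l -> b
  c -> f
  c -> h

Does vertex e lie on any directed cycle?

e is on a cycle iff e can reach itself via ≥1 edge.
e → b → j → a → e — yes.

Yes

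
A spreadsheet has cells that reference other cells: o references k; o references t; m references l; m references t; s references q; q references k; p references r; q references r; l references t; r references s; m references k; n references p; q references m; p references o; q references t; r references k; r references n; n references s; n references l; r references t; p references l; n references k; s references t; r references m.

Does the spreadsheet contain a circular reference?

Yes

DFS with white/gray/black marking, starting from q:
q gray
  r gray
    m gray
      t gray
      t black
      k gray
      k black
      l gray
        l→t: t black — skip
      l black
    m black
    r→t: t black — skip
    s gray
      s→t: t black — skip
      s→q: q is gray → back edge
Back edge found, so a cycle exists: q → r → s → q.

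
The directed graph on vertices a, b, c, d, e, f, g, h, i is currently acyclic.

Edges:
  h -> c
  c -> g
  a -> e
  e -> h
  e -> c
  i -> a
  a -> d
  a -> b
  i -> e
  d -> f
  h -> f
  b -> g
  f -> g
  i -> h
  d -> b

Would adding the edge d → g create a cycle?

No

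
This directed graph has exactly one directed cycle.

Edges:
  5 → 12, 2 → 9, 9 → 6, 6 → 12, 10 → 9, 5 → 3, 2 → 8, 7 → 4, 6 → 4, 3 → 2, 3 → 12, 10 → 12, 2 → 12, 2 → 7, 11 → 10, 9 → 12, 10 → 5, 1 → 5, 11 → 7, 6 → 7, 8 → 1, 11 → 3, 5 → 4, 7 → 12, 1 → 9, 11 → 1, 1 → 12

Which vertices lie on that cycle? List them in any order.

DFS with gray/black marking from 3:
3 gray
  12 gray
  12 black
  2 gray
    7 gray
      7→12: 12 black — skip
      4 gray
      4 black
    7 black
    8 gray
      1 gray
        1→12: 12 black — skip
        9 gray
          9→12: 12 black — skip
          6 gray
            6→4: 4 black — skip
            6→12: 12 black — skip
            6→7: 7 black — skip
          6 black
        9 black
        5 gray
          5→12: 12 black — skip
          5→4: 4 black — skip
          5→3: 3 is gray → back edge
Back edge closes the cycle 3 → 2 → 8 → 1 → 5 → 3; its vertices are {1, 2, 3, 5, 8}.

1, 2, 3, 5, 8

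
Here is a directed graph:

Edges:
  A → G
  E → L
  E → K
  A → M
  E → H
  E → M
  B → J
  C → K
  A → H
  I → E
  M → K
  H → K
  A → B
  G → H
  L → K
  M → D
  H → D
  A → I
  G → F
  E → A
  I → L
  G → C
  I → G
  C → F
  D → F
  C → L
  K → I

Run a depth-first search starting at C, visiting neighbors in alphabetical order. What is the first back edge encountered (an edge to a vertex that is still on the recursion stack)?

G→C

DFS from C (visiting neighbors in alphabetical order); mark gray on enter, black on exit:
C gray
  F gray
  F black
  K gray
    I gray
      E gray
        A gray
          B gray
            J gray
            J black
          B black
          G gray
            G→C: C is gray → back edge
First back edge: G → C.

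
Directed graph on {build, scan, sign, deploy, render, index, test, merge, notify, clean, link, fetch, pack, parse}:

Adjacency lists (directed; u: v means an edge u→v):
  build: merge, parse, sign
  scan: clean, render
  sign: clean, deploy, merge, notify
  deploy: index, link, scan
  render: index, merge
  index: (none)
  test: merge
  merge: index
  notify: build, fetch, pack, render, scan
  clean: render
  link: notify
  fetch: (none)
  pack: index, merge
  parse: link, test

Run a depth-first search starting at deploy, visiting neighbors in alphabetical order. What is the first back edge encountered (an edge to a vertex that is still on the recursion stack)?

DFS from deploy (visiting neighbors in alphabetical order); mark gray on enter, black on exit:
deploy gray
  index gray
  index black
  link gray
    notify gray
      build gray
        merge gray
          merge→index: index black — skip
        merge black
        parse gray
          parse→link: link is gray → back edge
First back edge: parse → link.

parse→link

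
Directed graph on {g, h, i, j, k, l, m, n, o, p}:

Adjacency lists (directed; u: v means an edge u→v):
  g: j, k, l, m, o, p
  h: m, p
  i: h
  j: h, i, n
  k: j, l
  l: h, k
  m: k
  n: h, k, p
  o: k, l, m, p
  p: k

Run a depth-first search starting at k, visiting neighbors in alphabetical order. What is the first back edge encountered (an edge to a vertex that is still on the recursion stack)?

m→k

DFS from k (visiting neighbors in alphabetical order); mark gray on enter, black on exit:
k gray
  j gray
    h gray
      m gray
        m→k: k is gray → back edge
First back edge: m → k.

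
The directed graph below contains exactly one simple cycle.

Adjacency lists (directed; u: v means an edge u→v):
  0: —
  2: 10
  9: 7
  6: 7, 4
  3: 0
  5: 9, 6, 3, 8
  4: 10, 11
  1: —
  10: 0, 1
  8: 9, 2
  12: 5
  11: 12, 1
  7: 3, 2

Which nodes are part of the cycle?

DFS with gray/black marking from 6:
6 gray
  7 gray
    3 gray
      0 gray
      0 black
    3 black
    2 gray
      10 gray
        10→0: 0 black — skip
        1 gray
        1 black
      10 black
    2 black
  7 black
  4 gray
    4→10: 10 black — skip
    11 gray
      12 gray
        5 gray
          9 gray
            9→7: 7 black — skip
          9 black
          5→6: 6 is gray → back edge
Back edge closes the cycle 6 → 4 → 11 → 12 → 5 → 6; its vertices are {4, 5, 6, 11, 12}.

4, 5, 6, 11, 12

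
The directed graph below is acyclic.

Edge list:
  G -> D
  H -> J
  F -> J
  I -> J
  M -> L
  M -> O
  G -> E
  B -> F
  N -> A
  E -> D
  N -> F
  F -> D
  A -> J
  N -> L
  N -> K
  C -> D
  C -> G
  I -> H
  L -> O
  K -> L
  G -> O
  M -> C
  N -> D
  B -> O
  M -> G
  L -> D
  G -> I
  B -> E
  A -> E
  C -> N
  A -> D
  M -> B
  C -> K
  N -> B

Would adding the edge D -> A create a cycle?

Yes

Adding D→A creates a cycle iff A can already reach D.
Path from A: A → D.
So A → … → D → A is a cycle.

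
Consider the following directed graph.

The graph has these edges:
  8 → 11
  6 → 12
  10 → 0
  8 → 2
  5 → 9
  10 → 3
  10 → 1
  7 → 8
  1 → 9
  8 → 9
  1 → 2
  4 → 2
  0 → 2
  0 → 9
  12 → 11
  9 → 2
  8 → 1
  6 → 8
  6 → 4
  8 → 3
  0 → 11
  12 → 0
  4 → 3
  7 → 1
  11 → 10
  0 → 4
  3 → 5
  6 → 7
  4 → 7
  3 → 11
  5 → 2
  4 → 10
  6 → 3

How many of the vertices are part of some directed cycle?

7

A vertex is on a directed cycle iff it belongs to a strongly connected component of size ≥ 2 (or has a self-loop).
The vertices on cycles are {0, 3, 4, 7, 8, 10, 11} — 7 in total.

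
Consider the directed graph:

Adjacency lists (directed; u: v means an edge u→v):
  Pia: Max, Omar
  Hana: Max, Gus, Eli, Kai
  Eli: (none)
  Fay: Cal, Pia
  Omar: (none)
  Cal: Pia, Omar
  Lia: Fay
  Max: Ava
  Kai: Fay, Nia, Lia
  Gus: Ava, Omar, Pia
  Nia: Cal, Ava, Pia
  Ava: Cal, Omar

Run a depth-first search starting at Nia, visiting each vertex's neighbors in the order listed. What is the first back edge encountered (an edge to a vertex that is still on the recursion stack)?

Ava->Cal

DFS from Nia (visiting each vertex's neighbors in the order listed); mark gray on enter, black on exit:
Nia gray
  Cal gray
    Pia gray
      Max gray
        Ava gray
          Ava→Cal: Cal is gray → back edge
First back edge: Ava → Cal.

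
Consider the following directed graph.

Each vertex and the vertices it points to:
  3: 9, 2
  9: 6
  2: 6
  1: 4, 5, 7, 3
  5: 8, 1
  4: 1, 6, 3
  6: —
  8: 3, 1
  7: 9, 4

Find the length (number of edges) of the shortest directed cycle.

2

For each vertex v, BFS finds the shortest path from v back to v.
The shortest such closed walk is 1 → 5 → 1, length 2.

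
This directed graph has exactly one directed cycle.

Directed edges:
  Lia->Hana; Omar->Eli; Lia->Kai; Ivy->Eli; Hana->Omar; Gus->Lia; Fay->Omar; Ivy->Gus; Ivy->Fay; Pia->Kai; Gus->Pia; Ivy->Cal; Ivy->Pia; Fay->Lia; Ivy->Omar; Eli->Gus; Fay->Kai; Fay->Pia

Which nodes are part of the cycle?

Eli, Gus, Lia, Hana, Omar

DFS with gray/black marking from Eli:
Eli gray
  Gus gray
    Pia gray
      Kai gray
      Kai black
    Pia black
    Lia gray
      Lia→Kai: Kai black — skip
      Hana gray
        Omar gray
          Omar→Eli: Eli is gray → back edge
Back edge closes the cycle Eli → Gus → Lia → Hana → Omar → Eli; its vertices are {Eli, Gus, Lia, Hana, Omar}.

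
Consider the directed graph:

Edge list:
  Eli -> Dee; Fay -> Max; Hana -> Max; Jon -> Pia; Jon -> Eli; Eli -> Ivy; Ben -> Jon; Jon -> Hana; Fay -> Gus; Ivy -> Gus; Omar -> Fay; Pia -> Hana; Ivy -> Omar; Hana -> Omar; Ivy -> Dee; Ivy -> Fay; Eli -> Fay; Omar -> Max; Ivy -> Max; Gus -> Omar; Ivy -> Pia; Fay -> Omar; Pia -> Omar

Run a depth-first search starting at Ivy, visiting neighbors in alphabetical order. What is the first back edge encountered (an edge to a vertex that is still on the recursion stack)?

DFS from Ivy (visiting neighbors in alphabetical order); mark gray on enter, black on exit:
Ivy gray
  Dee gray
  Dee black
  Fay gray
    Gus gray
      Omar gray
        Omar→Fay: Fay is gray → back edge
First back edge: Omar → Fay.

Omar→Fay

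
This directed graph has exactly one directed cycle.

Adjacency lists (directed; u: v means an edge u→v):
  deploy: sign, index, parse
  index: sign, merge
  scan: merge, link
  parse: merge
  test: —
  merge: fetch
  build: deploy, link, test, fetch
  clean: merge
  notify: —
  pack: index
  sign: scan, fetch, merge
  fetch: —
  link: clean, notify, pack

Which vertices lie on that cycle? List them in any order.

link, pack, scan, sign, index

DFS with gray/black marking from link:
link gray
  clean gray
    merge gray
      fetch gray
      fetch black
    merge black
  clean black
  notify gray
  notify black
  pack gray
    index gray
      sign gray
        scan gray
          scan→merge: merge black — skip
          scan→link: link is gray → back edge
Back edge closes the cycle link → pack → index → sign → scan → link; its vertices are {link, pack, scan, sign, index}.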